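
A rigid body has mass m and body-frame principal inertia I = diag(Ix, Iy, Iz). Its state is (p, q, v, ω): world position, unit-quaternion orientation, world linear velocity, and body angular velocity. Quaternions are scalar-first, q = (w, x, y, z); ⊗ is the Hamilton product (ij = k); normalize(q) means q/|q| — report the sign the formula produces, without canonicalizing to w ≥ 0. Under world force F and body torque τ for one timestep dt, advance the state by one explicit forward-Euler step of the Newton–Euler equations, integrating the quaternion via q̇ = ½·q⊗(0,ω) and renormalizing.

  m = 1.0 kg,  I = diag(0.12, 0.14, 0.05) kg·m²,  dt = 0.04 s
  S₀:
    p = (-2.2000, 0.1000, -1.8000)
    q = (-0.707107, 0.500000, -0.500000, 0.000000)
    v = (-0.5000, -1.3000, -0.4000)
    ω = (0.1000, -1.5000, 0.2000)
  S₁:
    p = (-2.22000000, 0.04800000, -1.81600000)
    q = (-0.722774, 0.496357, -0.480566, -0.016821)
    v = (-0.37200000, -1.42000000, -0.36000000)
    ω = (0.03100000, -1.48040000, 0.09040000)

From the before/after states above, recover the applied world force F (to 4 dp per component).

F = (3.2000, -3.0000, 1.0000)

Δv = v₁−v₀ = (0.12800000, -0.12000000, 0.04000000)
m·(v₁−v₀)/dt = (3.2000, -3.0000, 1.0000)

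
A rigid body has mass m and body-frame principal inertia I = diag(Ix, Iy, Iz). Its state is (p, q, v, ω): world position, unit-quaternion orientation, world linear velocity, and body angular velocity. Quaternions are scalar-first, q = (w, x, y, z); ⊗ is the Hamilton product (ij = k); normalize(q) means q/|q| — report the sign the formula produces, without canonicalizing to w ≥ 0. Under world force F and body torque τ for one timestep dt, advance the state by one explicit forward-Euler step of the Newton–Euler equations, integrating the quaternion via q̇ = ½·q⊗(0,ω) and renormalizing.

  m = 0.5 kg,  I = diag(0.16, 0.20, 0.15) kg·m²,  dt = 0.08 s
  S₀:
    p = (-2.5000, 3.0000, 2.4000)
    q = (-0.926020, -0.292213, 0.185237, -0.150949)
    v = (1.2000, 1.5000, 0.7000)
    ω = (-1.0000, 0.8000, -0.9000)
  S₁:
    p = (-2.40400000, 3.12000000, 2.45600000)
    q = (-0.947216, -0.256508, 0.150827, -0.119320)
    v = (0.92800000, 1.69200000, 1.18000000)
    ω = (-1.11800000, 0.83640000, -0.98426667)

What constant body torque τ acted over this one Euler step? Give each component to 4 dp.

τ = (-0.2000, 0.1000, -0.1900)

Δω = ω₁−ω₀ = (-0.11800000, 0.03640000, -0.08426667)
applied torque τ = (-0.2000, 0.1000, -0.1900)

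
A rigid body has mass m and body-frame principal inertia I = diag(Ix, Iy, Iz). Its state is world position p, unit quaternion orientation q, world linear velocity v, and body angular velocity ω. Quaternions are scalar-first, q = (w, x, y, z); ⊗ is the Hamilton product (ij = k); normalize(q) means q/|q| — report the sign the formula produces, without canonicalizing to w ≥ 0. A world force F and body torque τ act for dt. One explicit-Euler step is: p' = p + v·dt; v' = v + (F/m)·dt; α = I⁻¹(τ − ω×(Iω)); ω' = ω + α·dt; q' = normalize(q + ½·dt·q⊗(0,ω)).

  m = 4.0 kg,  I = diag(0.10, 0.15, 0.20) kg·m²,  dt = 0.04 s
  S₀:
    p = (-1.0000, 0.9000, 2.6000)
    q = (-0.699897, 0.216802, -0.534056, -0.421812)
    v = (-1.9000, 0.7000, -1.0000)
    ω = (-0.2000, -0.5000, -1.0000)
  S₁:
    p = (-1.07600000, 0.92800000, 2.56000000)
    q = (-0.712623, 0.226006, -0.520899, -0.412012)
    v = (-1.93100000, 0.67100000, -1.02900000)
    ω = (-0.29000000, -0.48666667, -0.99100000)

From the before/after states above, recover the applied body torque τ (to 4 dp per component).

τ = (-0.2000, 0.0300, 0.0500)

Δω = ω₁−ω₀ = (-0.09000000, 0.01333333, 0.00900000)
precession coupling = (0.0250, -0.0200, 0.0050)
I·α + gyro = (-0.2000, 0.0300, 0.0500)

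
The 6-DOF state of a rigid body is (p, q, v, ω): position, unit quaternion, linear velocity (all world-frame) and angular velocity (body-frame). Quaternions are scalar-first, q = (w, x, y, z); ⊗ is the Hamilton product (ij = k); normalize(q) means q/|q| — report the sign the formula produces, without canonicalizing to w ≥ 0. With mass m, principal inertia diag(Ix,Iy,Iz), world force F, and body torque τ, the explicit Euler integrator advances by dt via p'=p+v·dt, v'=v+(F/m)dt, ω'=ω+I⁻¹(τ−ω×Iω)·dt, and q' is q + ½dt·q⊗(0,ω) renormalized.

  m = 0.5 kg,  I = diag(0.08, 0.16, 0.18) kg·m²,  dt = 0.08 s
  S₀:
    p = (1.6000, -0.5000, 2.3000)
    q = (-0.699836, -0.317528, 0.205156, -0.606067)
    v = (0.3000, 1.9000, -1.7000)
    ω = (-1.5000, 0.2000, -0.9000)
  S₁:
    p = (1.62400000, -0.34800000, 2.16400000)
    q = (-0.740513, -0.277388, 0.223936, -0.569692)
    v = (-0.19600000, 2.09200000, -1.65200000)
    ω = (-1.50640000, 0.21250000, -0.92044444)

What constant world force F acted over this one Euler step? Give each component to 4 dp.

F = (-3.1000, 1.2000, 0.3000)

velocity change Δv = (-0.49600000, 0.19200000, 0.04800000)
m·(v₁−v₀)/dt = (-3.1000, 1.2000, 0.3000)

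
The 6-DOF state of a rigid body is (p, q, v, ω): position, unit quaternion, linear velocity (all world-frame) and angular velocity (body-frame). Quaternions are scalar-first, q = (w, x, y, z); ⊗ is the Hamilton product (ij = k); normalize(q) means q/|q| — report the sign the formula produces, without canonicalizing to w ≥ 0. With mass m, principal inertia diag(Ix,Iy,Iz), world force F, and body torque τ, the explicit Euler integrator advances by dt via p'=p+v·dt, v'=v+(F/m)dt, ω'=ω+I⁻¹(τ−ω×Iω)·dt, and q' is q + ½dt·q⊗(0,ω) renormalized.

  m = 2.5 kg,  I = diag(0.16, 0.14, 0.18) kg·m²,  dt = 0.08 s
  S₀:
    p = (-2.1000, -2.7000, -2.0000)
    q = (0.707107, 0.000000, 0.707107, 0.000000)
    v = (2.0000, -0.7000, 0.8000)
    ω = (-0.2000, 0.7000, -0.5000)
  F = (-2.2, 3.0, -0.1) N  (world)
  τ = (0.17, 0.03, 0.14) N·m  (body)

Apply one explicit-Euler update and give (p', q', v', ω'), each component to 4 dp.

p' = (-1.9400, -2.7560, -1.9360)
q' = (0.6869, -0.0198, 0.7265, -0.0085)
v' = (1.9296, -0.6040, 0.7968)
ω' = (-0.1080, 0.7183, -0.4390)

α = I⁻¹(τ − ω×Iω) = (1.1500, 0.2286, 0.7622)
new body rate ω' = (-0.1080, 0.7183, -0.4390)
Hamilton product q⊗(0,ω) = (-0.4949749, -0.4949749, 0.4949749, -0.2121321)
q' = normalize(q + ½dt·q⊗(0,ω)) = (0.6869, -0.0198, 0.7265, -0.0085)
linear accel F/m = (-0.8800, 1.2000, -0.0400)
p + v·dt = (-1.9400, -2.7560, -1.9360)
v + (F/m)dt = (1.9296, -0.6040, 0.7968)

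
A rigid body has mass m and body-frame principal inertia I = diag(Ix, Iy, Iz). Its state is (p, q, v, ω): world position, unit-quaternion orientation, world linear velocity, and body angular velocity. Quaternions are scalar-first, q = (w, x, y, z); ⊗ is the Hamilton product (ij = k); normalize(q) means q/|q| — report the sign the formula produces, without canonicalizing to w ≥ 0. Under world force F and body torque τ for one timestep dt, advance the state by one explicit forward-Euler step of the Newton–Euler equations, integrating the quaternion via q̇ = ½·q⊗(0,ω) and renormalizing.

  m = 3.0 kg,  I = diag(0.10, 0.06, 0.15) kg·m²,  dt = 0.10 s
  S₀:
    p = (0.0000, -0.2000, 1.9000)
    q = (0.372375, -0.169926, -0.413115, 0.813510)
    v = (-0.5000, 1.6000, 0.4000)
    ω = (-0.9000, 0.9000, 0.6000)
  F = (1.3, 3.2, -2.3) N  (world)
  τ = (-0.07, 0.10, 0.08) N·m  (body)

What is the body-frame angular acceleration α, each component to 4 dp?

α = (-1.1860, 1.2167, 0.3173)

gyro term ω×Iω = (0.0486, 0.0270, 0.0324)
angular accel α = (-1.1860, 1.2167, 0.3173)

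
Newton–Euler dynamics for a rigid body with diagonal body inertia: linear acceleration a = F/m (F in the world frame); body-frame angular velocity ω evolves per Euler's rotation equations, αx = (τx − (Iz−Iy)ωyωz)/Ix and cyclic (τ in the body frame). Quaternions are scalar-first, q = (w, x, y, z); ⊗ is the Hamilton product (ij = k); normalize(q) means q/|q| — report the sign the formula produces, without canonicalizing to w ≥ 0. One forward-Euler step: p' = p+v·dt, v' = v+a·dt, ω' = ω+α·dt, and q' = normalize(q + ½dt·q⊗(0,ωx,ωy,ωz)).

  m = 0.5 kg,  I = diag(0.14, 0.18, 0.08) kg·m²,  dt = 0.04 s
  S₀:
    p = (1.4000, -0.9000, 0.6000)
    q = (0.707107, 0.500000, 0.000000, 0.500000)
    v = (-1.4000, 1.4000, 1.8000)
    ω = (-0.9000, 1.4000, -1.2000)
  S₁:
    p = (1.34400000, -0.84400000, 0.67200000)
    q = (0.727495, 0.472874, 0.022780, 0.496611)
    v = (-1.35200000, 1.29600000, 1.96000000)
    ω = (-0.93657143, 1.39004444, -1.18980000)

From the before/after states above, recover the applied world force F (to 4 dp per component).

v₁ − v₀ = (0.04800000, -0.10400000, 0.16000000)
m·(v₁−v₀)/dt = (0.6000, -1.3000, 2.0000)

F = (0.6000, -1.3000, 2.0000)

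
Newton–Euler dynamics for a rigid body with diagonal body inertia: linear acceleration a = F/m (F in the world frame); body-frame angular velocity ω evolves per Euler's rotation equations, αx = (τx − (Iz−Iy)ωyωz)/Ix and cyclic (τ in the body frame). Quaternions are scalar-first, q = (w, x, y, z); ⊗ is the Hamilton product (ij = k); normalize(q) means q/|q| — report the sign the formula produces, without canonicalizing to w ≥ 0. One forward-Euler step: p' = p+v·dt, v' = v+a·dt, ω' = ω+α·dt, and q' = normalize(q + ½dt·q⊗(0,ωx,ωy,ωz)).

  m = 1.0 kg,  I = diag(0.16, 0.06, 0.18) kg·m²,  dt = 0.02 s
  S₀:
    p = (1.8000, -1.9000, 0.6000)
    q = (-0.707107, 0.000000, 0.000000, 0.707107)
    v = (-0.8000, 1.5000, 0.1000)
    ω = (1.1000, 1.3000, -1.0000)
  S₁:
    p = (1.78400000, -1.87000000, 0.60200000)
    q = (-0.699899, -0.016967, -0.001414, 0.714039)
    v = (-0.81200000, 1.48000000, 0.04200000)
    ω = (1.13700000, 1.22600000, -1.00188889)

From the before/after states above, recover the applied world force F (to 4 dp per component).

F = (-0.6000, -1.0000, -2.9000)

velocity change Δv = (-0.01200000, -0.02000000, -0.05800000)
applied force F = (-0.6000, -1.0000, -2.9000)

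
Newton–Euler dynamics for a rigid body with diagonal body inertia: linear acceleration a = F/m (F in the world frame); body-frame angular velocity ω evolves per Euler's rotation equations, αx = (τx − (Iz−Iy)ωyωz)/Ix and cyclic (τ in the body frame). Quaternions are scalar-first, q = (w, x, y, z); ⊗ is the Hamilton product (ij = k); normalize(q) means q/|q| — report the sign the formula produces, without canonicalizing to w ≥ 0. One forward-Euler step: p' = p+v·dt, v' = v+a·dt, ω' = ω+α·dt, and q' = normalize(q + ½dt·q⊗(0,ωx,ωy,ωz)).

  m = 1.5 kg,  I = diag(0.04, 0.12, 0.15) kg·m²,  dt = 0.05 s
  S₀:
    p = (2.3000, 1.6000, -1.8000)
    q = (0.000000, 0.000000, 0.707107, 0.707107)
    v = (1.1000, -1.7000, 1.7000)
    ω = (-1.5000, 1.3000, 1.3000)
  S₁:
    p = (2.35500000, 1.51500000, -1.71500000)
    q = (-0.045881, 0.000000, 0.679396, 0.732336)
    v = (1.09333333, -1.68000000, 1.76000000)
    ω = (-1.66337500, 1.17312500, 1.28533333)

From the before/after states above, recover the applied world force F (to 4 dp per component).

Δv = v₁−v₀ = (-0.00666667, 0.02000000, 0.06000000)
F = m·Δv/dt = (-0.2000, 0.6000, 1.8000)

F = (-0.2000, 0.6000, 1.8000)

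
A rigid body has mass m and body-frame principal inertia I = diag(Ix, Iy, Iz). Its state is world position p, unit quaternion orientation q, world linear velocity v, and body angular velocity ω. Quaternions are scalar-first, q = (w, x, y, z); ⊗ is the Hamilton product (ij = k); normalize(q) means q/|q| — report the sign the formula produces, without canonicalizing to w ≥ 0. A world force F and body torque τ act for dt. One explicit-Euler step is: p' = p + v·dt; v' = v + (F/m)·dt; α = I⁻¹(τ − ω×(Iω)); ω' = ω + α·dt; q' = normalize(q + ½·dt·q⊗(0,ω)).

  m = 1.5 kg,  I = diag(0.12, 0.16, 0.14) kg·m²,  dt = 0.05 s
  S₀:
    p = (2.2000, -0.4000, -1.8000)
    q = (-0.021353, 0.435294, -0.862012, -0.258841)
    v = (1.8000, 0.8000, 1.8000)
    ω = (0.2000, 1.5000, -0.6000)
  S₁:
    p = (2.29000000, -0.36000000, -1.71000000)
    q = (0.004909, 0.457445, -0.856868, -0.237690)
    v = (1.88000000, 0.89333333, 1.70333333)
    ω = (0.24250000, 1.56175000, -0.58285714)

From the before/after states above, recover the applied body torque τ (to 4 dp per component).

τ = (0.1200, 0.2000, 0.0600)

ω₁ − ω₀ = (0.04250000, 0.06175000, 0.01714286)
ω₀×(Iω₀) = (0.0180, 0.0024, 0.0120)
applied torque τ = (0.1200, 0.2000, 0.0600)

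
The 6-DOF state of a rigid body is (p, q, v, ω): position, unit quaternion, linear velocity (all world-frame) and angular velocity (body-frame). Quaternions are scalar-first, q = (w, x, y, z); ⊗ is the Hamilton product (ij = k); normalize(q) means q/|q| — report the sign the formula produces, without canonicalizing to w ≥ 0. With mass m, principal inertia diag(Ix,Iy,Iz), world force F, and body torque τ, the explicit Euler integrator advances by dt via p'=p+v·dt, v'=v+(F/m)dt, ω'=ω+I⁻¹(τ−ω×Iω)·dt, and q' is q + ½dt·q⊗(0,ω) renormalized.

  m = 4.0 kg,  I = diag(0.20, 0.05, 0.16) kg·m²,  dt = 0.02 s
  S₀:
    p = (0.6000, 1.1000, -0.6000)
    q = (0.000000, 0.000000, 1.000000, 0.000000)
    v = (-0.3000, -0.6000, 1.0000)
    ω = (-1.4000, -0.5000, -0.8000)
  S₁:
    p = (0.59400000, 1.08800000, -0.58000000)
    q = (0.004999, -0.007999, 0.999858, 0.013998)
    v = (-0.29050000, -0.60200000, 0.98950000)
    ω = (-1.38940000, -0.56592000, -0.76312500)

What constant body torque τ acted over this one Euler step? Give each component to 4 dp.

rate change Δω = (0.01060000, -0.06592000, 0.03687500)
ω₀×(Iω₀) = (0.0440, 0.0448, -0.1050)
I·α + gyro = (0.1500, -0.1200, 0.1900)

τ = (0.1500, -0.1200, 0.1900)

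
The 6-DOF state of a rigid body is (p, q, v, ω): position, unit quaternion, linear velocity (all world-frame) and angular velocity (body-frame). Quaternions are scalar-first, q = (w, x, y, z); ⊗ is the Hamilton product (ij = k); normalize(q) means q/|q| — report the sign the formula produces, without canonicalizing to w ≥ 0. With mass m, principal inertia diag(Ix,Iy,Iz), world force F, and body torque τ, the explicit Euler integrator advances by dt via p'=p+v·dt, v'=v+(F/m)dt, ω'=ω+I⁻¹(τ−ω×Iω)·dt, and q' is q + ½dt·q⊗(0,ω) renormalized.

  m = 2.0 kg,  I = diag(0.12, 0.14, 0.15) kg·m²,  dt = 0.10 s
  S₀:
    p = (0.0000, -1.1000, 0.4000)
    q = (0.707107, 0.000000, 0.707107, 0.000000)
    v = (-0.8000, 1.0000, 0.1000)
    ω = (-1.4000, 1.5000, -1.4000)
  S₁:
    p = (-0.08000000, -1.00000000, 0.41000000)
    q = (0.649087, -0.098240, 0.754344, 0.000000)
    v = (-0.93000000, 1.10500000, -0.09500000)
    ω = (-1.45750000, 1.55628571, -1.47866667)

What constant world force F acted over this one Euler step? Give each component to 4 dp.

F = (-2.6000, 2.1000, -3.9000)

Δv = v₁−v₀ = (-0.13000000, 0.10500000, -0.19500000)
F = m·Δv/dt = (-2.6000, 2.1000, -3.9000)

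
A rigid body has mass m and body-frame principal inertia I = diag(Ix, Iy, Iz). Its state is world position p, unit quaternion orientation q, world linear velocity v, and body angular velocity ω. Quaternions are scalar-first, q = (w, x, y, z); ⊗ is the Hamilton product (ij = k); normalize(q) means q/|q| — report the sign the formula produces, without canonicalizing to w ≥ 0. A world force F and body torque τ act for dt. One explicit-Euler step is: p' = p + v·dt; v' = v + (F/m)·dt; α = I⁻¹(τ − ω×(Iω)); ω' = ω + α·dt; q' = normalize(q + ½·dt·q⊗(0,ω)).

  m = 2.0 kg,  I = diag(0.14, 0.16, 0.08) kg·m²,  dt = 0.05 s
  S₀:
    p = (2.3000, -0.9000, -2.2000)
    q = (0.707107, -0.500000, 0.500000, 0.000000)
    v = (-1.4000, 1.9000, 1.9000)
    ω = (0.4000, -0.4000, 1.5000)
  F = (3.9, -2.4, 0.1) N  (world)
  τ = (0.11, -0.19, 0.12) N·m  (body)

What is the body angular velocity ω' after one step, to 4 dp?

angular accel α = (0.4429, -1.4125, 1.5400)
ω' = ω + α·dt = (0.4221, -0.4706, 1.5770)

ω' = (0.4221, -0.4706, 1.5770)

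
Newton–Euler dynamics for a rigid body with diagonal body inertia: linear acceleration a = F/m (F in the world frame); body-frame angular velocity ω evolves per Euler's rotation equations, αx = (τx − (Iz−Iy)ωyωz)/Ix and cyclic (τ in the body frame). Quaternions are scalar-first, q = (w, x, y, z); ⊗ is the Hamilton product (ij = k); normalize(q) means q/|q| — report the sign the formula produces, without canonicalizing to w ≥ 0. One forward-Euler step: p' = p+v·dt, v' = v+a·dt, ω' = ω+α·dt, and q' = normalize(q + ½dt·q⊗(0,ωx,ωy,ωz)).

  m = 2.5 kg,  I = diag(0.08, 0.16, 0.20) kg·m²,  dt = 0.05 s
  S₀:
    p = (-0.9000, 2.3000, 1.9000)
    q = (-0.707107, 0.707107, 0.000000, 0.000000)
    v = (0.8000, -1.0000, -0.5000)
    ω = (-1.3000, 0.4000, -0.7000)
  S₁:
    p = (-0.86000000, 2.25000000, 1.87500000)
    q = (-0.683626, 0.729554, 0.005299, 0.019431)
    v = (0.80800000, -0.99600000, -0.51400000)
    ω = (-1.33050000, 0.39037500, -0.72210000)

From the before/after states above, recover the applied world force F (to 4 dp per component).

F = (0.4000, 0.2000, -0.7000)

Δv = v₁−v₀ = (0.00800000, 0.00400000, -0.01400000)
applied force F = (0.4000, 0.2000, -0.7000)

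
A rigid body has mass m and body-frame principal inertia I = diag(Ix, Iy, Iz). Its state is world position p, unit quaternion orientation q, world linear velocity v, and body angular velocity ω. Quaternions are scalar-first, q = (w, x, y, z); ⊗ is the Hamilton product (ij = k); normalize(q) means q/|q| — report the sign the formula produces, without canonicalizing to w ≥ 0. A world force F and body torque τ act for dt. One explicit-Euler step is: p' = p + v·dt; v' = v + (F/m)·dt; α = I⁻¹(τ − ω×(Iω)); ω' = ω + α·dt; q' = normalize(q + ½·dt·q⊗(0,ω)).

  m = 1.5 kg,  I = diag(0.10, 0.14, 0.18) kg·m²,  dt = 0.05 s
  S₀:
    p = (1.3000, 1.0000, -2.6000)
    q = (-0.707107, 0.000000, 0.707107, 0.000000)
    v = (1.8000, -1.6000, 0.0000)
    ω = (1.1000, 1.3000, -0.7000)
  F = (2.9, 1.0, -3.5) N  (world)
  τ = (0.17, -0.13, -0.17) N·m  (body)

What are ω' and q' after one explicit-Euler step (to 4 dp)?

precession coupling ω×(Iω) = (-0.0364, 0.0616, 0.0572)
α = I⁻¹(τ − ω×Iω) = (2.0640, -1.3686, -1.2622)
new body rate ω' = (1.2032, 1.2316, -0.7631)
Hamilton product q⊗(0,ω) = (-0.9192391, -1.2727926, -0.9192391, -0.2828428)
q + ½dt·q⊗(0,ω), renormalized = (-0.7293, -0.0318, 0.6834, -0.0071)

ω' = (1.2032, 1.2316, -0.7631)
q' = (-0.7293, -0.0318, 0.6834, -0.0071)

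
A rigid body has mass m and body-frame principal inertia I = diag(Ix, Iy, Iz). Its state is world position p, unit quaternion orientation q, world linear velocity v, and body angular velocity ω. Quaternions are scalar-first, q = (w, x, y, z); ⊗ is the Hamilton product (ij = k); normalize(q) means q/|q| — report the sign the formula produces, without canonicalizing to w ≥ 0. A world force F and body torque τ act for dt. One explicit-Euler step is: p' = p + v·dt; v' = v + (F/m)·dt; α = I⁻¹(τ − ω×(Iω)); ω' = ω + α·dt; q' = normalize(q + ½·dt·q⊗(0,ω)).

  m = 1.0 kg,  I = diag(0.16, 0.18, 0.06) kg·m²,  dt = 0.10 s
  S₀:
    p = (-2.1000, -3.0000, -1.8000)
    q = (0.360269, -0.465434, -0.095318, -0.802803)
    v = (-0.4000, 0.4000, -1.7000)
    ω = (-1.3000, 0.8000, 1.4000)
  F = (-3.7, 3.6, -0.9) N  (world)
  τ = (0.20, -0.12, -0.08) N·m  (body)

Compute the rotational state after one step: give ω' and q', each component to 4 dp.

precession coupling ω×(Iω) = (-0.1344, -0.1820, -0.0208)
(τ − ω×Iω)/I = (2.0900, 0.3444, -0.9867)
ω' = ω + α·dt = (-1.0910, 0.8344, 1.3013)
2q̇ = q⊗(0,ω) = (0.5951144, 0.0404475, 1.9834667, 0.0081160)
q + ½dt·q⊗(0,ω), renormalized = (0.3879, -0.4609, 0.0038, -0.7981)

ω' = (-1.0910, 0.8344, 1.3013)
q' = (0.3879, -0.4609, 0.0038, -0.7981)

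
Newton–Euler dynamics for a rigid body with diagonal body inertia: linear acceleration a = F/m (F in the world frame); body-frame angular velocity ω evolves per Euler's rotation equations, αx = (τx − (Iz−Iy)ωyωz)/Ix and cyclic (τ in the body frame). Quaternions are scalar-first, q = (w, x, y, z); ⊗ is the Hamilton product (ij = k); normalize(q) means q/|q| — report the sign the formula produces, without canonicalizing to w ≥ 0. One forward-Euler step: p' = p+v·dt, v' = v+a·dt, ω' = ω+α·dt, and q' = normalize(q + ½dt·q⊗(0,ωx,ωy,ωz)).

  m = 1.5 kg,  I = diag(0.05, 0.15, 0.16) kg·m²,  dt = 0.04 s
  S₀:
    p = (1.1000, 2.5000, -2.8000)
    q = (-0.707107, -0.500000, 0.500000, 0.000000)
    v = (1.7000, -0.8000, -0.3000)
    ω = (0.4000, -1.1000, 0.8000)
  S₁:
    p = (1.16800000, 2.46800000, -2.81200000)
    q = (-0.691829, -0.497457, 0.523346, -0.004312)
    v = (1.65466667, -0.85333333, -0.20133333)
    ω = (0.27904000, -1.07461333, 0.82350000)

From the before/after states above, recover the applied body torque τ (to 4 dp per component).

τ = (-0.1600, 0.0600, 0.0500)

rate change Δω = (-0.12096000, 0.02538667, 0.02350000)
precession coupling = (-0.0088, -0.0352, -0.0440)
I·α + gyro = (-0.1600, 0.0600, 0.0500)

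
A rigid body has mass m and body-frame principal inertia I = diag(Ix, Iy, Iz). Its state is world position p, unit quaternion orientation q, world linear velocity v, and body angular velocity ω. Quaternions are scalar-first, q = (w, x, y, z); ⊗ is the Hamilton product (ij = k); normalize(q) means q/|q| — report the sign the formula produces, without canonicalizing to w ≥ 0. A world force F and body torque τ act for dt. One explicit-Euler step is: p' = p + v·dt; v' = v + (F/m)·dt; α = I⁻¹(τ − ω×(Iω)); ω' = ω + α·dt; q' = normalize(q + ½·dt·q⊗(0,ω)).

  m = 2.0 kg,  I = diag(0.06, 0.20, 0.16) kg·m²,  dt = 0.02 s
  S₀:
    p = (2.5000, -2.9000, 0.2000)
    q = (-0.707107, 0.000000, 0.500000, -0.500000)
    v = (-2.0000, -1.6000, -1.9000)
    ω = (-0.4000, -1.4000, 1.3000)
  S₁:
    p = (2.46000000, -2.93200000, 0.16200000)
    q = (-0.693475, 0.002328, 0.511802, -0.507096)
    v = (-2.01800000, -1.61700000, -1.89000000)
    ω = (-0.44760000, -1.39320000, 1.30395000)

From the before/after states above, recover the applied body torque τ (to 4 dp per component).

τ = (-0.0700, 0.1200, 0.1100)

Δω = ω₁−ω₀ = (-0.04760000, 0.00680000, 0.00395000)
gyro term ω₀×Iω₀ = (0.0728, 0.0520, 0.0784)
τ = I·(Δω/dt) + ω₀×(Iω₀) = (-0.0700, 0.1200, 0.1100)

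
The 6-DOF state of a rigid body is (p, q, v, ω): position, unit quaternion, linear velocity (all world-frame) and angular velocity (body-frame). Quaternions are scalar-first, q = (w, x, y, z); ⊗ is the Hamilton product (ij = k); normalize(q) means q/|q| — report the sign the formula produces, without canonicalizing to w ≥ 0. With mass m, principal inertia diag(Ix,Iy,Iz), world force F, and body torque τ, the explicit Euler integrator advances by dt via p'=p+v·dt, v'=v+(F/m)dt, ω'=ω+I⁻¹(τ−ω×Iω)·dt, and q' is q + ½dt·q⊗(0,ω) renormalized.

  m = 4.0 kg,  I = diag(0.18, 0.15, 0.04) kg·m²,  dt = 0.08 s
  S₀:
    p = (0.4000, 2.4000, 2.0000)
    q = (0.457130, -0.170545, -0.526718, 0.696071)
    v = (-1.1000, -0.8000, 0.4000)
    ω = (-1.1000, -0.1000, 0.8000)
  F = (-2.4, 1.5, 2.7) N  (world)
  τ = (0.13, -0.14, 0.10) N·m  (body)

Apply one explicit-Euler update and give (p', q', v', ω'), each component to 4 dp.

p' = (0.3120, 2.3360, 2.0320)
q' = (0.4246, -0.2044, -0.5529, 0.6872)
v' = (-1.1480, -0.7700, 0.4540)
ω' = (-1.0461, -0.1090, 1.0066)

precession coupling ω×(Iω) = (0.0088, -0.1232, -0.0033)
α = I⁻¹(τ − ω×Iω) = (0.6733, -0.1120, 2.5825)
ω' = ω + α·dt = (-1.0461, -0.1090, 1.0066)
2q̇ = q⊗(0,ω) = (-0.7971281, -0.8546103, -0.6749551, -0.1966313)
q + ½dt·q⊗(0,ω), renormalized = (0.4246, -0.2044, -0.5529, 0.6872)
a = (-0.6000, 0.3750, 0.6750)
p + v·dt = (0.3120, 2.3360, 2.0320)
v' = v + a·dt = (-1.1480, -0.7700, 0.4540)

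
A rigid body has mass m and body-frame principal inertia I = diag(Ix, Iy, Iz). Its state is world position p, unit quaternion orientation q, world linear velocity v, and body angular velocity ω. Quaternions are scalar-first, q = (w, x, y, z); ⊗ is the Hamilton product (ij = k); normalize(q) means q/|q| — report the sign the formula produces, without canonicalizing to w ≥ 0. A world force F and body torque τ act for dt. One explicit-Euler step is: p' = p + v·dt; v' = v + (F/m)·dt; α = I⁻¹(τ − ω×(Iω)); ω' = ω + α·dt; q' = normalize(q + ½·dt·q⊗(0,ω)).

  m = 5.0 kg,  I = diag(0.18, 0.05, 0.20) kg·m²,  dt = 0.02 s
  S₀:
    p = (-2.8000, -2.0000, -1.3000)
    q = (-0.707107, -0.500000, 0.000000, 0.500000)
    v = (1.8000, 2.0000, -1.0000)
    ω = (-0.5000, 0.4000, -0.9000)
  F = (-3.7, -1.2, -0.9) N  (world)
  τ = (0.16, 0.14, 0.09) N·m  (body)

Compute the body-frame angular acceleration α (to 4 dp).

precession coupling ω×(Iω) = (-0.0540, -0.0090, 0.0260)
α = I⁻¹(τ − ω×Iω) = (1.1889, 2.9800, 0.3200)

α = (1.1889, 2.9800, 0.3200)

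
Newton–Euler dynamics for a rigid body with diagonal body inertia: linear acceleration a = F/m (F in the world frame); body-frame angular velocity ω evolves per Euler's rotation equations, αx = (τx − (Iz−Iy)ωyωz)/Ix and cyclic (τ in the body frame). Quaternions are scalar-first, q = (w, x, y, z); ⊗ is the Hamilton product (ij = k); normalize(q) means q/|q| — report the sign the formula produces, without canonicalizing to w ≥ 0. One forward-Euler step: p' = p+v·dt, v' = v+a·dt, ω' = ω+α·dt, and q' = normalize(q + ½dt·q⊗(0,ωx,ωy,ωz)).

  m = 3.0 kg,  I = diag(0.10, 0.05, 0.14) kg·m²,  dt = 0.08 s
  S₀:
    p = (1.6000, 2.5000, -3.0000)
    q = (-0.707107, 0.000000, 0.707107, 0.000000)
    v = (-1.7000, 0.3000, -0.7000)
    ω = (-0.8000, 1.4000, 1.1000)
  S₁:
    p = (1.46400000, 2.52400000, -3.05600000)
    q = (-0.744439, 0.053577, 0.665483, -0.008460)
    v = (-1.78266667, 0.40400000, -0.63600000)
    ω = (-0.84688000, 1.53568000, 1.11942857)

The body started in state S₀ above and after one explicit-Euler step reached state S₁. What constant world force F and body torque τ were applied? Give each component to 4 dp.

v₁ − v₀ = (-0.08266667, 0.10400000, 0.06400000)
applied force F = (-3.1000, 3.9000, 2.4000)
Δω = ω₁−ω₀ = (-0.04688000, 0.13568000, 0.01942857)
gyro term ω₀×Iω₀ = (0.1386, 0.0352, 0.0560)
applied torque τ = (0.0800, 0.1200, 0.0900)

F = (-3.1000, 3.9000, 2.4000)
τ = (0.0800, 0.1200, 0.0900)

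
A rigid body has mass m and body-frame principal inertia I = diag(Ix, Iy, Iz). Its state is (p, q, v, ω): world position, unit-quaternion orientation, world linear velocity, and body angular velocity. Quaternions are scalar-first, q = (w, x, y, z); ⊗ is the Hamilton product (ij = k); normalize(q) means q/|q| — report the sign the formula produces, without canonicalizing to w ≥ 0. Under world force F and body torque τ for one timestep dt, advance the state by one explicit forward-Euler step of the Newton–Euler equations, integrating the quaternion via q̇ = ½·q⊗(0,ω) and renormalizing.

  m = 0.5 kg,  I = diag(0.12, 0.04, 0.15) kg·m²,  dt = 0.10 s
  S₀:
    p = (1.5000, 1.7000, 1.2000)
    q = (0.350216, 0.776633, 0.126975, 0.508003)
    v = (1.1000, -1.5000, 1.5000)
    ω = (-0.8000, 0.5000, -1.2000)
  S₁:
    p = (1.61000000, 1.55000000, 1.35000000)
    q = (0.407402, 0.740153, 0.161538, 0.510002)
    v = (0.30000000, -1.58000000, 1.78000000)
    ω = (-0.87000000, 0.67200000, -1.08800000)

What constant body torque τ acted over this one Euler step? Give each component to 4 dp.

Δω = ω₁−ω₀ = (-0.07000000, 0.17200000, 0.11200000)
precession coupling = (-0.0660, -0.0288, 0.0320)
I·α + gyro = (-0.1500, 0.0400, 0.2000)

τ = (-0.1500, 0.0400, 0.2000)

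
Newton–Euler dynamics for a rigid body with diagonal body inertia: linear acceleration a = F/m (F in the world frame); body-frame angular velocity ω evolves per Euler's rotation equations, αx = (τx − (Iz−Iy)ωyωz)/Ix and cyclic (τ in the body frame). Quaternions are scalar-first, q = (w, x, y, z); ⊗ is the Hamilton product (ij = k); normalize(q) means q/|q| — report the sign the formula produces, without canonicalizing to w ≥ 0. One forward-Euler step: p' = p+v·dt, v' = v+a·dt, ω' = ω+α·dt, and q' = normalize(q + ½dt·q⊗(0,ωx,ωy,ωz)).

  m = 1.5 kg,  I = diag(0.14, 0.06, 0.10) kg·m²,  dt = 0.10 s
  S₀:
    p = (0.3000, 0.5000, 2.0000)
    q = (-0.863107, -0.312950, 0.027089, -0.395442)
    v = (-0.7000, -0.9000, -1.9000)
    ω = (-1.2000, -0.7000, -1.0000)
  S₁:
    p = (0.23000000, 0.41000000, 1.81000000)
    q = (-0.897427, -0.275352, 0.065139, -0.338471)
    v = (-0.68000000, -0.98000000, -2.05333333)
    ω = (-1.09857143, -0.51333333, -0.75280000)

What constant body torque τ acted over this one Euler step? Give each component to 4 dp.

τ = (0.1700, 0.1600, 0.1800)

rate change Δω = (0.10142857, 0.18666667, 0.24720000)
precession coupling = (0.0280, 0.0480, -0.0672)
τ = I·(Δω/dt) + ω₀×(Iω₀) = (0.1700, 0.1600, 0.1800)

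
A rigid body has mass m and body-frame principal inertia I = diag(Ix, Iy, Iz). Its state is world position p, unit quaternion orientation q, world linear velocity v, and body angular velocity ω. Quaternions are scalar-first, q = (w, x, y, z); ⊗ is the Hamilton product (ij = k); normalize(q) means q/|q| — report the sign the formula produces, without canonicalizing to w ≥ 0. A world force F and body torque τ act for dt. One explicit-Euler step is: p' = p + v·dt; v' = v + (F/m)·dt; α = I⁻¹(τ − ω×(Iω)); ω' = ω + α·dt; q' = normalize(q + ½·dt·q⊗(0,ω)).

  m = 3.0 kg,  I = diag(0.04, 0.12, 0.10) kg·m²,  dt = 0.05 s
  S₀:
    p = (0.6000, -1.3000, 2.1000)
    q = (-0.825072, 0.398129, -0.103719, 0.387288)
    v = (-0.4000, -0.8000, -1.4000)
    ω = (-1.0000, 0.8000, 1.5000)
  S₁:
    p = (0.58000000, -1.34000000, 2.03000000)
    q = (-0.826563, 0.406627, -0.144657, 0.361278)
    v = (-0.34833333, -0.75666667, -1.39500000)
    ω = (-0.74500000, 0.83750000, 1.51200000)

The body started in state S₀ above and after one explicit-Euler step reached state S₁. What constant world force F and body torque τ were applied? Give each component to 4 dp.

v₁ − v₀ = (0.05166667, 0.04333333, 0.00500000)
applied force F = (3.1000, 2.6000, 0.3000)
Δω = ω₁−ω₀ = (0.25500000, 0.03750000, 0.01200000)
gyro term ω₀×Iω₀ = (-0.0240, 0.0900, -0.0640)
τ = I·(Δω/dt) + ω₀×(Iω₀) = (0.1800, 0.1800, -0.0400)

F = (3.1000, 2.6000, 0.3000)
τ = (0.1800, 0.1800, -0.0400)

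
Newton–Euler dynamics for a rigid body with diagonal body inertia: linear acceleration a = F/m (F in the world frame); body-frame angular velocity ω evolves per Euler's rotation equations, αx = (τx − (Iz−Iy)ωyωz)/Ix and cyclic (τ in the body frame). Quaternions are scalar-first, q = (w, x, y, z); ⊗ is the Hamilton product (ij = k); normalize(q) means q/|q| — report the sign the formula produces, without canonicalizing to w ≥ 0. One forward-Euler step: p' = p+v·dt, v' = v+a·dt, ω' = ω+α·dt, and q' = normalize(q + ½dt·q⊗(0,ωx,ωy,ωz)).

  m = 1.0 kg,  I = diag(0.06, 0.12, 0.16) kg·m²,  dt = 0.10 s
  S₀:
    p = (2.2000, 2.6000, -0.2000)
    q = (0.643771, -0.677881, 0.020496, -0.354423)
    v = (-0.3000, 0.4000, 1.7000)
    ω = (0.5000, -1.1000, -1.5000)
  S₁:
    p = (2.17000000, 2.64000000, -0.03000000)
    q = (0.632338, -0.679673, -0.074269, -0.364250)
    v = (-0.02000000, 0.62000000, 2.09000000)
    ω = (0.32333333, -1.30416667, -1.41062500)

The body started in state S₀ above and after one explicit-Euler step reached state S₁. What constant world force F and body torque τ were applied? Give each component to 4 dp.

velocity change Δv = (0.28000000, 0.22000000, 0.39000000)
m·(v₁−v₀)/dt = (2.8000, 2.2000, 3.9000)
Δω = ω₁−ω₀ = (-0.17666667, -0.20416667, 0.08937500)
gyro term ω₀×Iω₀ = (0.0660, 0.0750, -0.0330)
applied torque τ = (-0.0400, -0.1700, 0.1100)

F = (2.8000, 2.2000, 3.9000)
τ = (-0.0400, -0.1700, 0.1100)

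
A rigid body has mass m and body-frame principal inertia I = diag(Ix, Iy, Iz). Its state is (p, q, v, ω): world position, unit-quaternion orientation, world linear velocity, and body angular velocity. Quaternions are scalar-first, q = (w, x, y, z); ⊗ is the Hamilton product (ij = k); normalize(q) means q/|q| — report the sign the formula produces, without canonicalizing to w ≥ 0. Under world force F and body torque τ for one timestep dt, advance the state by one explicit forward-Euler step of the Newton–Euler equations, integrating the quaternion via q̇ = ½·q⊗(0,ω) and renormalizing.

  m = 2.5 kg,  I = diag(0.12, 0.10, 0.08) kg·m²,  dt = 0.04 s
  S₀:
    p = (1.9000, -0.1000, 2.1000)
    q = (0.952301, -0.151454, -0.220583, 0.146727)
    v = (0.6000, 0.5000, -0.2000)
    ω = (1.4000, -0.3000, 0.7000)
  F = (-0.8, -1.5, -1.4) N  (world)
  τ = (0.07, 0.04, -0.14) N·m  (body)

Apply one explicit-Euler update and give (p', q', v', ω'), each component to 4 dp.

p' = (1.9240, -0.0800, 2.0920)
q' = (0.9527, -0.1269, -0.2200, 0.1671)
v' = (0.5872, 0.4760, -0.2224)
ω' = (1.4219, -0.2997, 0.6258)

a = F/m = (-0.3200, -0.6000, -0.5600)
p + v·dt = (1.9240, -0.0800, 2.0920)
new velocity v' = (0.5872, 0.4760, -0.2224)
ω×(Iω) gyroscopic = (0.0042, 0.0392, 0.0084)
(τ − ω×Iω)/I = (0.5483, 0.0080, -1.8550)
new body rate ω' = (1.4219, -0.2997, 0.6258)
2q̇ = q⊗(0,ω) = (0.0431518, 1.2228314, 0.0257453, 1.0208631)
q + ½dt·q⊗(0,ω), renormalized = (0.9527, -0.1269, -0.2200, 0.1671)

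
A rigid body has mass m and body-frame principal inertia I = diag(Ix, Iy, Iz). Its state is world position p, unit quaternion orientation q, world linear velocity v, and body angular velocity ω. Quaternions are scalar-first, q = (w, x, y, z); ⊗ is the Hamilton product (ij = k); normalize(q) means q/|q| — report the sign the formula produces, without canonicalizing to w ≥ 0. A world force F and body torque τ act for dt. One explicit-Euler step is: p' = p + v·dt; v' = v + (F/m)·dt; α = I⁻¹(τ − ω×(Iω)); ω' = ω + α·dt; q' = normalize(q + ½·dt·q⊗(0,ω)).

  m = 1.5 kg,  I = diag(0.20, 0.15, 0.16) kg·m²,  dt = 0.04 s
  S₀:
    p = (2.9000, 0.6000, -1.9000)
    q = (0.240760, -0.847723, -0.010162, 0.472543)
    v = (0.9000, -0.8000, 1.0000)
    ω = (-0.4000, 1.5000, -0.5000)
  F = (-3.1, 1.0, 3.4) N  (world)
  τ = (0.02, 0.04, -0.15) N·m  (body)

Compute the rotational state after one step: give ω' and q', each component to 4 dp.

precession coupling ω×(Iω) = (-0.0075, 0.0080, 0.0300)
(τ − ω×Iω)/I = (0.1375, 0.2133, -1.1250)
new body rate ω' = (-0.3945, 1.5085, -0.5450)
Hamilton product q⊗(0,ω) = (-0.0875747, -0.8000375, -0.2517387, -1.3960293)
q' = normalize(q + ½dt·q⊗(0,ω)) = (0.2389, -0.8633, -0.0152, 0.4444)

ω' = (-0.3945, 1.5085, -0.5450)
q' = (0.2389, -0.8633, -0.0152, 0.4444)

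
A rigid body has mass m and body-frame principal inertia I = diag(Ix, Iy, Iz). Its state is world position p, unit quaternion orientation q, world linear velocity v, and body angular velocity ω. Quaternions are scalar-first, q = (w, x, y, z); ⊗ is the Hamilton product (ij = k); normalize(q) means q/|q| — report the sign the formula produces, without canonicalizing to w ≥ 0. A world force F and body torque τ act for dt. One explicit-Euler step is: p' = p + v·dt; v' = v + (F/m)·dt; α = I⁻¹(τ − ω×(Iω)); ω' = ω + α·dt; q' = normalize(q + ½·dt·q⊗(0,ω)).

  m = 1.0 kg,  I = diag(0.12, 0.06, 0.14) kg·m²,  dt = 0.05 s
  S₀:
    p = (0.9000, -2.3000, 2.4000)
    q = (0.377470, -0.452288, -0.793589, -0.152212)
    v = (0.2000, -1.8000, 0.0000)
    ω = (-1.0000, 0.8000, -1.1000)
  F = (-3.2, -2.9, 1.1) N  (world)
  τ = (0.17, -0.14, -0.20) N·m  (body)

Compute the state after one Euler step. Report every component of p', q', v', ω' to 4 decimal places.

p' = (0.9100, -2.3900, 2.4000)
q' = (0.3775, -0.4365, -0.7940, -0.1913)
v' = (0.0400, -1.9450, 0.0550)
ω' = (-0.8998, 0.7017, -1.1886)

linear accel F/m = (-3.2000, -2.9000, 1.1000)
p + v·dt = (0.9100, -2.3900, 2.4000)
new velocity v' = (0.0400, -1.9450, 0.0550)
ω×(Iω) gyroscopic = (-0.0704, -0.0220, 0.0480)
(τ − ω×Iω)/I = (2.0033, -1.9667, -1.7714)
ω + α·dt = (-0.8998, 0.7017, -1.1886)
2q̇ = q⊗(0,ω) = (0.0151500, 0.6172475, -0.0433288, -1.5706364)
q' = normalize(q + ½dt·q⊗(0,ω)) = (0.3775, -0.4365, -0.7940, -0.1913)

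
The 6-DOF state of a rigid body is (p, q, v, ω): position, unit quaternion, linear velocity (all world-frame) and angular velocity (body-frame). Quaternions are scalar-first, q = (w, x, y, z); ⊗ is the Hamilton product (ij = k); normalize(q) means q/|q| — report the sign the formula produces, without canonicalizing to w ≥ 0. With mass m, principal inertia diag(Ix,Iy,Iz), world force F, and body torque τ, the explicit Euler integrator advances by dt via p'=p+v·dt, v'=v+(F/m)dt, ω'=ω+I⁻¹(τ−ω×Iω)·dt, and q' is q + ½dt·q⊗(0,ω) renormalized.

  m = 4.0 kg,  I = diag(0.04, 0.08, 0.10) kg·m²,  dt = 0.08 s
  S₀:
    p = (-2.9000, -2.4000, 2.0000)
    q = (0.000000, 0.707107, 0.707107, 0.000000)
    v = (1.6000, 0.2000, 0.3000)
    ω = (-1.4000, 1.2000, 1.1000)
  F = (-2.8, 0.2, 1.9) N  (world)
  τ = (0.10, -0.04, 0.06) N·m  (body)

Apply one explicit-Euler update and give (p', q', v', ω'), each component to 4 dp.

p' = (-2.7720, -2.3840, 2.0240)
q' = (0.0056, 0.7355, 0.6735, 0.0733)
v' = (1.5440, 0.2040, 0.3380)
ω' = (-1.2528, 1.0676, 1.2018)

p + v·dt = (-2.7720, -2.3840, 2.0240)
new velocity v' = (1.5440, 0.2040, 0.3380)
(τ − ω×Iω)/I = (1.8400, -1.6550, 1.2720)
ω + α·dt = (-1.2528, 1.0676, 1.2018)
Hamilton product q⊗(0,ω) = (0.1414214, 0.7778177, -0.7778177, 1.8384782)
q + ½dt·q⊗(0,ω), renormalized = (0.0056, 0.7355, 0.6735, 0.0733)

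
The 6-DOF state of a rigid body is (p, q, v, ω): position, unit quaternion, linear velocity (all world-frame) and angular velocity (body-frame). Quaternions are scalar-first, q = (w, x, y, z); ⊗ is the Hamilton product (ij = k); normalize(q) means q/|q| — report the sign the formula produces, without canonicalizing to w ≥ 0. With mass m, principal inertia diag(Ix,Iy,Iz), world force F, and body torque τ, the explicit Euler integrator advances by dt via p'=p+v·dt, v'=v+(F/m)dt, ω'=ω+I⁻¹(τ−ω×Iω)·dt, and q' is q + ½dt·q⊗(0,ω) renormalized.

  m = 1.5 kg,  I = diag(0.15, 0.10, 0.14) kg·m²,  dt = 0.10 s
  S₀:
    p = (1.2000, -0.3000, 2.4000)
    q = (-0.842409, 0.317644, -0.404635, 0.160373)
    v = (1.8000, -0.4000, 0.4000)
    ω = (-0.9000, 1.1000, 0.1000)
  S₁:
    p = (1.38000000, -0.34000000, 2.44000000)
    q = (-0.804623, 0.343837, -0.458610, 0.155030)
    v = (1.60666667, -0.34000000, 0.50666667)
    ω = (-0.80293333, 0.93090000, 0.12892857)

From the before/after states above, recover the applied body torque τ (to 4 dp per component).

rate change Δω = (0.09706667, -0.16910000, 0.02892857)
precession coupling = (0.0044, -0.0009, 0.0495)
I·α + gyro = (0.1500, -0.1700, 0.0900)

τ = (0.1500, -0.1700, 0.0900)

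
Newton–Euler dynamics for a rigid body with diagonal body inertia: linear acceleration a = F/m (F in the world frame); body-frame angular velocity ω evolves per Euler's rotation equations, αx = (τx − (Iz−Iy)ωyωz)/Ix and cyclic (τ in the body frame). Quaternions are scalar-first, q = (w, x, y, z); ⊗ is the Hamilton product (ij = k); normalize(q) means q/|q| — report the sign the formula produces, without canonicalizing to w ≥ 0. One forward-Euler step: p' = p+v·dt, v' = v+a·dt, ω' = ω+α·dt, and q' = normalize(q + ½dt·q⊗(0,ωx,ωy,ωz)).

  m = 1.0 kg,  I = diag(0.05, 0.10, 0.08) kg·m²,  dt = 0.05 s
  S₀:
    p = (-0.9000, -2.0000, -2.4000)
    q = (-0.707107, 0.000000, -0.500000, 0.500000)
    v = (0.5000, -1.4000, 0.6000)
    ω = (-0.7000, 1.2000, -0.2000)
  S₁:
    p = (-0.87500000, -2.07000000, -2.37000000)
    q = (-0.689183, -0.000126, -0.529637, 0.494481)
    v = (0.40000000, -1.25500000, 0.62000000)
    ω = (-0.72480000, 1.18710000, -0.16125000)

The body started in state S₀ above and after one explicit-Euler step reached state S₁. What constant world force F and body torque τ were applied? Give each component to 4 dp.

F = (-2.0000, 2.9000, 0.4000)
τ = (-0.0200, -0.0300, 0.0200)

rate change Δω = (-0.02480000, -0.01290000, 0.03875000)
gyro term ω₀×Iω₀ = (0.0048, -0.0042, -0.0420)
τ = I·(Δω/dt) + ω₀×(Iω₀) = (-0.0200, -0.0300, 0.0200)
Δv = v₁−v₀ = (-0.10000000, 0.14500000, 0.02000000)
applied force F = (-2.0000, 2.9000, 0.4000)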